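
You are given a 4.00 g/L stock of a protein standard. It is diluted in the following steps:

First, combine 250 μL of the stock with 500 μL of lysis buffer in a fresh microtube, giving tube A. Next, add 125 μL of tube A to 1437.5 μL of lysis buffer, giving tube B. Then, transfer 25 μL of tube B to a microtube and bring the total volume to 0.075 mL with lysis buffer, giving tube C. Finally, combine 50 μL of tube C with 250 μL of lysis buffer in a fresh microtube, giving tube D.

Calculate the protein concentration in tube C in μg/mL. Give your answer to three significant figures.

Step 1: 250 μL + 500 μL = 750 μL total → factor 750/250 = 3
Step 2: 125 μL + 1437.5 μL = 1562.5 μL total → factor 1562.5/125 = 12.5
Step 3: 25 μL brought to 0.075 mL → factor 75/25 = 3
Dilution factor through tube C = 3 × 12.5 × 3 = 112.5
[tube C] = 4.00 g/L / 112.5 = 0.03556 g/L = 35.6 μg/mL

35.6 μg/mL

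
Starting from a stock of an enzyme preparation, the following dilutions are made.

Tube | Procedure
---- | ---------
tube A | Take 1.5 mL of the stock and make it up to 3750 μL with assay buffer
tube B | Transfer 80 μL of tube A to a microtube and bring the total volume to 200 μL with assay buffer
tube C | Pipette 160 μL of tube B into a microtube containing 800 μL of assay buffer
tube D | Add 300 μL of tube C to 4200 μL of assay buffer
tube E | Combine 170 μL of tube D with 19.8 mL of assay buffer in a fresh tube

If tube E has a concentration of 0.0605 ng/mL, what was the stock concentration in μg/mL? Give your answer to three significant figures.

4.00 μg/mL

Step 1: 1.5 mL brought to 3750 μL → factor 3.75/1.5 = 2.5
Step 2: 80 μL brought to 200 μL → factor 200/80 = 2.5
Step 3: 160 μL + 800 μL = 960 μL total → factor 960/160 = 6
Step 4: 300 μL + 4200 μL = 4500 μL total → factor 4500/300 = 15
Step 5: 170 μL + 19.8 mL = 19970 μL total → factor 19970/170 = 117.47
Overall dilution factor = 2.5 × 2.5 × 6 × 15 × 117.47 = 66077
Stock = 0.0605 ng/mL × 66077 = 3998 ng/mL = 4.00 μg/mL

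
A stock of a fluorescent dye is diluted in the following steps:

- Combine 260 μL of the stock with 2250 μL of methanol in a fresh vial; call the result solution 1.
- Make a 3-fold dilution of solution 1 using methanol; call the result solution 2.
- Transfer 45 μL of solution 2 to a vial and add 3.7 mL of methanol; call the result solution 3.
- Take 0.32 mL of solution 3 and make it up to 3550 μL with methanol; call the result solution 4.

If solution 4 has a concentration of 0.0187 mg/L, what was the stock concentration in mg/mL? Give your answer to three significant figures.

0.500 mg/mL

Step 1: 260 μL + 2250 μL = 2510 μL total → factor 2510/260 = 9.6538
Step 2: 3-fold → factor 3
Step 3: 45 μL + 3.7 mL = 3745 μL total → factor 3745/45 = 83.222
Step 4: 0.32 mL brought to 3550 μL → factor 3.55/0.32 = 11.094
Overall dilution factor = 9.6538 × 3 × 83.222 × 11.094 = 26739
Stock = 0.0187 mg/L × 26739 = 500.0 mg/L = 0.500 mg/mL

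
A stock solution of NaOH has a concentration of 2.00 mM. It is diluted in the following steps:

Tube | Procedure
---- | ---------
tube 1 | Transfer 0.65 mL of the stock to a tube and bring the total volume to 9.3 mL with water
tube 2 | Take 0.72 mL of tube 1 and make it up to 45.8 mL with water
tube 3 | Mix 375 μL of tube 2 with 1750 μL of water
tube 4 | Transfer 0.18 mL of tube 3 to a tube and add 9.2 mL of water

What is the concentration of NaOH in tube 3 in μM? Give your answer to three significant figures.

Step 1: 0.65 mL brought to 9.3 mL → factor 9.3/0.65 = 14.308
Step 2: 0.72 mL brought to 45.8 mL → factor 45.8/0.72 = 63.611
Step 3: 375 μL + 1750 μL = 2125 μL total → factor 2125/375 = 5.6667
Dilution factor through tube 3 = 14.308 × 63.611 × 5.6667 = 5157.4
[tube 3] = 2.00 mM / 5157.4 = 0.0003878 mM = 0.388 μM

0.388 μM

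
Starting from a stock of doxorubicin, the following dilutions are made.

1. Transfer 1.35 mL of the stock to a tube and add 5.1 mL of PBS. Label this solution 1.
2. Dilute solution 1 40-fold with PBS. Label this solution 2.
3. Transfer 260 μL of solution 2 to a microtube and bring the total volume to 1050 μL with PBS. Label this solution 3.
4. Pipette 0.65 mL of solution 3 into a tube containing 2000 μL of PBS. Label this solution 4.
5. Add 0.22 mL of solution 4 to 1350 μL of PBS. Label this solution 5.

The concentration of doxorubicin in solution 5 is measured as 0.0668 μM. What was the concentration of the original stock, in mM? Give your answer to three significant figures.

1.50 mM

Step 1: 1.35 mL + 5.1 mL = 6.45 mL total → factor 6.45/1.35 = 4.7778
Step 2: 40-fold → factor 40
Step 3: 260 μL brought to 1050 μL → factor 1050/260 = 4.0385
Step 4: 0.65 mL + 2000 μL = 2.65 mL total → factor 2.65/0.65 = 4.0769
Step 5: 0.22 mL + 1350 μL = 1.57 mL total → factor 1.57/0.22 = 7.1364
Overall dilution factor = 4.7778 × 40 × 4.0385 × 4.0769 × 7.1364 = 22455
Stock = 0.0668 μM × 22455 = 1500 μM = 1.50 mM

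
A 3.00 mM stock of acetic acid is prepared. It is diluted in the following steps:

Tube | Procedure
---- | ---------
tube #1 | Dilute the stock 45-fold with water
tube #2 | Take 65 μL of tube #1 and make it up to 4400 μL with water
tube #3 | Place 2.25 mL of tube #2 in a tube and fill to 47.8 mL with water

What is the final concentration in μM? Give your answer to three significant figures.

Step 1: 45-fold → factor 45
Step 2: 65 μL brought to 4400 μL → factor 4400/65 = 67.692
Step 3: 2.25 mL brought to 47.8 mL → factor 47.8/2.25 = 21.244
Overall dilution factor = 45 × 67.692 × 21.244 = 64714
Final = 3.00 mM / 64714 = 4.636 × 10^-5 mM = 0.0464 μM

0.0464 μM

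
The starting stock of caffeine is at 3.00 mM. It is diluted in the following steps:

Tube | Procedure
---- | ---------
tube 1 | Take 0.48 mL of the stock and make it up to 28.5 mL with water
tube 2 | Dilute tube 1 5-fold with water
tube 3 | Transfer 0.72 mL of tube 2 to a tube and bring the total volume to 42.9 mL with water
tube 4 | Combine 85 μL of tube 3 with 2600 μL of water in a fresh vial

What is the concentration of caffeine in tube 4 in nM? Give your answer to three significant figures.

Step 1: 0.48 mL brought to 28.5 mL → factor 28.5/0.48 = 59.375
Step 2: 5-fold → factor 5
Step 3: 0.72 mL brought to 42.9 mL → factor 42.9/0.72 = 59.583
Step 4: 85 μL + 2600 μL = 2685 μL total → factor 2685/85 = 31.588
Overall dilution factor = 59.375 × 5 × 59.583 × 31.588 = 5.5876 × 10^5
Final = 3.00 mM / 5.5876 × 10^5 = 5.369 × 10^-6 mM = 5.37 nM

5.37 nM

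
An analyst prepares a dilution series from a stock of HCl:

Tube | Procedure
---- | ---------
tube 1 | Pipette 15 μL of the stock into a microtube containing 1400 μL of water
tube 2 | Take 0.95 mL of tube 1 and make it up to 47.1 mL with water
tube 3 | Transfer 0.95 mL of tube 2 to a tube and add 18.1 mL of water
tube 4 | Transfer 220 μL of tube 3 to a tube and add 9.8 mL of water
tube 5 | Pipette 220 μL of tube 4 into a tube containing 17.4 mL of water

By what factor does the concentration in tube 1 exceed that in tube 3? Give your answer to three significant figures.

994

Step 1: 15 μL + 1400 μL = 1415 μL total → factor 1415/15 = 94.333
Step 2: 0.95 mL brought to 47.1 mL → factor 47.1/0.95 = 49.579
Step 3: 0.95 mL + 18.1 mL = 19.05 mL total → factor 19.05/0.95 = 20.053
Dilution factor to tube 1 = 94.333; to tube 3 = 93785
[tube 1]/[tube 3] = (factor to tube 3)/(factor to tube 1) = 93785/94.333 = 994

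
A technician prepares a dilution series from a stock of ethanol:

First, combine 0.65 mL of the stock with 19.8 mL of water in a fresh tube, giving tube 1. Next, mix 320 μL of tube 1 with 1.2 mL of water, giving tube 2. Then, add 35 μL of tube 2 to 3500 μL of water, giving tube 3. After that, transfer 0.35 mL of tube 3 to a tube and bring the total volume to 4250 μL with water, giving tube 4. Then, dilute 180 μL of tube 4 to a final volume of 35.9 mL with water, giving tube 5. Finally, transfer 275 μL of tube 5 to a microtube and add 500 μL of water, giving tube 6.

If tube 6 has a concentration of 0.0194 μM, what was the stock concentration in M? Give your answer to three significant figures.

Step 1: 0.65 mL + 19.8 mL = 20.45 mL total → factor 20.45/0.65 = 31.462
Step 2: 320 μL + 1.2 mL = 1520 μL total → factor 1520/320 = 4.75
Step 3: 35 μL + 3500 μL = 3535 μL total → factor 3535/35 = 101
Step 4: 0.35 mL brought to 4250 μL → factor 4.25/0.35 = 12.143
Step 5: 180 μL brought to 35.9 mL → factor 35900/180 = 199.44
Step 6: 275 μL + 500 μL = 775 μL total → factor 775/275 = 2.8182
Overall dilution factor = 31.462 × 4.75 × 101 × 12.143 × 199.44 × 2.8182 = 1.0302 × 10^8
Stock = 0.0194 μM × 1.0302 × 10^8 = 1.999 × 10^6 μM = 2.00 M

2.00 M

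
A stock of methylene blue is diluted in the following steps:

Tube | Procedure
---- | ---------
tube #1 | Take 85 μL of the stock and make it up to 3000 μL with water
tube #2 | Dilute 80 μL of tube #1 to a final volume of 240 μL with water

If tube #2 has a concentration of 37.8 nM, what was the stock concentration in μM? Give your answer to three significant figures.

Step 1: 85 μL brought to 3000 μL → factor 3000/85 = 35.294
Step 2: 80 μL brought to 240 μL → factor 240/80 = 3
Overall dilution factor = 35.294 × 3 = 105.88
Stock = 37.8 nM × 105.88 = 4002 nM = 4.00 μM

4.00 μM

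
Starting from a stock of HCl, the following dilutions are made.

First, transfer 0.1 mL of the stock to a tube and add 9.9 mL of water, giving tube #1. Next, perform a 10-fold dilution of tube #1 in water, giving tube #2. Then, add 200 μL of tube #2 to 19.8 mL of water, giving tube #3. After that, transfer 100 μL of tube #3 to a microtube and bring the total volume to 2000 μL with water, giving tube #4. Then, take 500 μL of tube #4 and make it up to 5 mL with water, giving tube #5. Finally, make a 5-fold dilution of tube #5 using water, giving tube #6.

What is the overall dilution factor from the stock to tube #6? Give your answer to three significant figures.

1.00 × 10^8

Step 1: 0.1 mL + 9.9 mL = 10 mL total → factor 10/0.1 = 100
Step 2: 10-fold → factor 10
Step 3: 200 μL + 19.8 mL = 20000 μL total → factor 20000/200 = 100
Step 4: 100 μL brought to 2000 μL → factor 2000/100 = 20
Step 5: 500 μL brought to 5 mL → factor 5000/500 = 10
Step 6: 5-fold → factor 5
Overall dilution factor = 100 × 10 × 100 × 20 × 10 × 5 = 1 × 10^8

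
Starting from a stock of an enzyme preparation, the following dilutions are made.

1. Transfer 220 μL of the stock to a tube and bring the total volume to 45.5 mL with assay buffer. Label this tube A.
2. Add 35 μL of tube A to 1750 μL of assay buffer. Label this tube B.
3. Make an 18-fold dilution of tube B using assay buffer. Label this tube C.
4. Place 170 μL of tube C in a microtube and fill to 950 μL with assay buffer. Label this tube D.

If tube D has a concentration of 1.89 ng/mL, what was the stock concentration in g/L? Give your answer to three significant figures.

Step 1: 220 μL brought to 45.5 mL → factor 45500/220 = 206.82
Step 2: 35 μL + 1750 μL = 1785 μL total → factor 1785/35 = 51
Step 3: 18-fold → factor 18
Step 4: 170 μL brought to 950 μL → factor 950/170 = 5.5882
Overall dilution factor = 206.82 × 51 × 18 × 5.5882 = 1.061 × 10^6
Stock = 1.89 ng/mL × 1.061 × 10^6 = 2.005 × 10^6 ng/mL = 2.01 g/L

2.01 g/L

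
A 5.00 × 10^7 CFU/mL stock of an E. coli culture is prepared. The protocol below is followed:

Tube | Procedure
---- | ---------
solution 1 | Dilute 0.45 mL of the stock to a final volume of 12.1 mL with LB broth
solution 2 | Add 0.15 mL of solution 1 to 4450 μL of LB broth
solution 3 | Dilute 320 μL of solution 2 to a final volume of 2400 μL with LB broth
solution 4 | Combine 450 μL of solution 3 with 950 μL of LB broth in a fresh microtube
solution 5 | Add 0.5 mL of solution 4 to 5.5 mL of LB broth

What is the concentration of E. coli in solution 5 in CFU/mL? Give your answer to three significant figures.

Step 1: 0.45 mL brought to 12.1 mL → factor 12.1/0.45 = 26.889
Step 2: 0.15 mL + 4450 μL = 4.6 mL total → factor 4.6/0.15 = 30.667
Step 3: 320 μL brought to 2400 μL → factor 2400/320 = 7.5
Step 4: 450 μL + 950 μL = 1400 μL total → factor 1400/450 = 3.1111
Step 5: 0.5 mL + 5.5 mL = 6 mL total → factor 6/0.5 = 12
Overall dilution factor = 26.889 × 30.667 × 7.5 × 3.1111 × 12 = 2.3089 × 10^5
Final = 5.00 × 10^7 CFU/mL / 2.3089 × 10^5 = 217 CFU/mL

217 CFU/mL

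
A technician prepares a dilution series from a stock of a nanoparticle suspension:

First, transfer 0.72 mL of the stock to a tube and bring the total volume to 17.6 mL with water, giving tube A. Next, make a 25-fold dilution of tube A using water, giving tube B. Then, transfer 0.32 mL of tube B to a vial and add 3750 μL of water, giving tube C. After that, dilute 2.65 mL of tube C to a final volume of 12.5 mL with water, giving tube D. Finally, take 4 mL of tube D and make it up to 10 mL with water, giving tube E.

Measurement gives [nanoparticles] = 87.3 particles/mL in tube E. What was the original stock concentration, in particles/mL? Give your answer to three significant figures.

Step 1: 0.72 mL brought to 17.6 mL → factor 17.6/0.72 = 24.444
Step 2: 25-fold → factor 25
Step 3: 0.32 mL + 3750 μL = 4.07 mL total → factor 4.07/0.32 = 12.719
Step 4: 2.65 mL brought to 12.5 mL → factor 12.5/2.65 = 4.717
Step 5: 4 mL brought to 10 mL → factor 10/4 = 2.5
Overall dilution factor = 24.444 × 25 × 12.719 × 4.717 × 2.5 = 91658
Stock = 87.3 particles/mL × 91658 = 8.00 × 10^6 particles/mL

8.00 × 10^6 particles/mL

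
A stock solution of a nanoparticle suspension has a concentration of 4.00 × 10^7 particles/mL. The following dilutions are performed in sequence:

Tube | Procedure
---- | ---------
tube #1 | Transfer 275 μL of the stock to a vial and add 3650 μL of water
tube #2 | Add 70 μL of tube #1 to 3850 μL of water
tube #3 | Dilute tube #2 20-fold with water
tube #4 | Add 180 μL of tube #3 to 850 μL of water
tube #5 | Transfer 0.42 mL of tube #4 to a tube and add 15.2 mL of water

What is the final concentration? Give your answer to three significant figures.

Step 1: 275 μL + 3650 μL = 3925 μL total → factor 3925/275 = 14.273
Step 2: 70 μL + 3850 μL = 3920 μL total → factor 3920/70 = 56
Step 3: 20-fold → factor 20
Step 4: 180 μL + 850 μL = 1030 μL total → factor 1030/180 = 5.7222
Step 5: 0.42 mL + 15.2 mL = 15.62 mL total → factor 15.62/0.42 = 37.19
Overall dilution factor = 14.273 × 56 × 20 × 5.7222 × 37.19 = 3.4019 × 10^6
Final = 4.00 × 10^7 particles/mL / 3.4019 × 10^6 = 11.8 particles/mL

11.8 particles/mL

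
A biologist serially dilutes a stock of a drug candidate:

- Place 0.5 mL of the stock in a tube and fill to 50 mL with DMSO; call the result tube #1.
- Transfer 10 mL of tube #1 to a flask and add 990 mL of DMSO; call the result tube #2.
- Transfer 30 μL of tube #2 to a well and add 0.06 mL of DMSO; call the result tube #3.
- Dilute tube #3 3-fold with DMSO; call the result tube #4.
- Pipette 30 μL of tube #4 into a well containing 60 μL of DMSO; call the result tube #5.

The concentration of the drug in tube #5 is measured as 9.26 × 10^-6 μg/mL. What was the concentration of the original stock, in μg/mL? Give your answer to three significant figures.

2.50 μg/mL

Step 1: 0.5 mL brought to 50 mL → factor 50/0.5 = 100
Step 2: 10 mL + 990 mL = 1000 mL total → factor 1000/10 = 100
Step 3: 30 μL + 0.06 mL = 90 μL total → factor 90/30 = 3
Step 4: 3-fold → factor 3
Step 5: 30 μL + 60 μL = 90 μL total → factor 90/30 = 3
Overall dilution factor = 100 × 100 × 3 × 3 × 3 = 2.7 × 10^5
Stock = 9.26 × 10^-6 μg/mL × 2.7 × 10^5 = 2.50 μg/mL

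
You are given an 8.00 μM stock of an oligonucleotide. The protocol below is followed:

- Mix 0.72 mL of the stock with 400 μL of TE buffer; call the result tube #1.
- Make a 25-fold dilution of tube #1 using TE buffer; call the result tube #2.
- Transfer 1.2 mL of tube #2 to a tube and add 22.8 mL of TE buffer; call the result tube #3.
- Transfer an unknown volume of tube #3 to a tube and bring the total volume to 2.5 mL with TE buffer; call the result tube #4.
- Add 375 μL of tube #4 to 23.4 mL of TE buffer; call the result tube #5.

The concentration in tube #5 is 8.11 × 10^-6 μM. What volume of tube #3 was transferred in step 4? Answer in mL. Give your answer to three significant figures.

0.125 mL

Step 1: 0.72 mL + 400 μL = 1.12 mL total → factor 1.12/0.72 = 1.5556
Step 2: 25-fold → factor 25
Step 3: 1.2 mL + 22.8 mL = 24 mL total → factor 24/1.2 = 20
Step 4: v brought to 2.5 mL → factor = 2.5 mL/v
Step 5: 375 μL + 23.4 mL = 23775 μL total → factor 23775/375 = 63.4
Product of known-step factors = 49311
Overall factor = 8.00 μM / (8.11 × 10^-6 μM) = 9.8644 × 10^5
Step-4 factor = 9.8644 × 10^5 / 49311 = 20.004
v = 2.5 mL / 20.004 = 0.125 mL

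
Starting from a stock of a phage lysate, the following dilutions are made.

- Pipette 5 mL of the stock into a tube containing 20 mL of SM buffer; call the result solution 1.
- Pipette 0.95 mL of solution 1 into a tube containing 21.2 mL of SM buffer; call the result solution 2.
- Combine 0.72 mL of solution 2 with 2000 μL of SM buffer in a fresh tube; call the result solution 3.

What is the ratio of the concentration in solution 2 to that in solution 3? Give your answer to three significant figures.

3.78

Step 1: 5 mL + 20 mL = 25 mL total → factor 25/5 = 5
Step 2: 0.95 mL + 21.2 mL = 22.15 mL total → factor 22.15/0.95 = 23.316
Step 3: 0.72 mL + 2000 μL = 2.72 mL total → factor 2.72/0.72 = 3.7778
Dilution factor to solution 2 = 116.58; to solution 3 = 440.41
[solution 2]/[solution 3] = (factor to solution 3)/(factor to solution 2) = 440.41/116.58 = 3.78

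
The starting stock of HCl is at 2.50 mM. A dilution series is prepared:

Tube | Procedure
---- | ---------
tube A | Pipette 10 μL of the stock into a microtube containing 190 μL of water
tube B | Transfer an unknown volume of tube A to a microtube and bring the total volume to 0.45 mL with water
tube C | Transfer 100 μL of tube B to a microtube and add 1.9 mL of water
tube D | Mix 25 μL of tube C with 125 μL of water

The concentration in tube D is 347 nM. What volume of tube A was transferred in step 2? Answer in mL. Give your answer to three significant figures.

Step 1: 10 μL + 190 μL = 200 μL total → factor 200/10 = 20
Step 2: v brought to 0.45 mL → factor = 0.45 mL/v
Step 3: 100 μL + 1.9 mL = 2000 μL total → factor 2000/100 = 20
Step 4: 25 μL + 125 μL = 150 μL total → factor 150/25 = 6
Product of known-step factors = 2400
Overall factor = 2.50 mM / (347 nM) = 7204.6
Step-2 factor = 7204.6 / 2400 = 3.0019
v = 0.45 mL / 3.0019 = 0.150 mL

0.150 mL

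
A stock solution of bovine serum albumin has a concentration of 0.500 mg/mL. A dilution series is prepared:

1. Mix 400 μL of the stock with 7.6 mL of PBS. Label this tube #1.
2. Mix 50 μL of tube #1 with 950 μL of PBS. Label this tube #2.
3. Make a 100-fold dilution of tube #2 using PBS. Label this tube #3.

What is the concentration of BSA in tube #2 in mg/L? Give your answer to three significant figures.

1.25 mg/L

Step 1: 400 μL + 7.6 mL = 8000 μL total → factor 8000/400 = 20
Step 2: 50 μL + 950 μL = 1000 μL total → factor 1000/50 = 20
Dilution factor through tube #2 = 20 × 20 = 400
[tube #2] = 0.500 mg/mL / 400 = 0.001250 mg/mL = 1.25 mg/L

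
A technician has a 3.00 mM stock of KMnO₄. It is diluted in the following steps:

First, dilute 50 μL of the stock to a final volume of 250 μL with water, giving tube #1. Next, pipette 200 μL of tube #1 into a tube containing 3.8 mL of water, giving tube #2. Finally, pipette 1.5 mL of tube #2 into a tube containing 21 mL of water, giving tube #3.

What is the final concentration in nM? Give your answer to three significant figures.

Step 1: 50 μL brought to 250 μL → factor 250/50 = 5
Step 2: 200 μL + 3.8 mL = 4000 μL total → factor 4000/200 = 20
Step 3: 1.5 mL + 21 mL = 22.5 mL total → factor 22.5/1.5 = 15
Overall dilution factor = 5 × 20 × 15 = 1500
Final = 3.00 mM / 1500 = 0.002000 mM = 2.00 × 10^3 nM

2.00 × 10^3 nM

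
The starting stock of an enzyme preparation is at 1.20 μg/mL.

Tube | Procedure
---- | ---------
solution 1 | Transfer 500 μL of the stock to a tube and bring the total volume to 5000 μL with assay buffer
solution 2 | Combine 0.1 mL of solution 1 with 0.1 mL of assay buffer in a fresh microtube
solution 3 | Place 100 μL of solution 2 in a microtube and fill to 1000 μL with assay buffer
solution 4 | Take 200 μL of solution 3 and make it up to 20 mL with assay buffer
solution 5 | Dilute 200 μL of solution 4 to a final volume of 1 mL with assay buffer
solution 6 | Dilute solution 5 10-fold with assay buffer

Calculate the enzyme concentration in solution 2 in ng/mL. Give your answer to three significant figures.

60.0 ng/mL

Step 1: 500 μL brought to 5000 μL → factor 5000/500 = 10
Step 2: 0.1 mL + 0.1 mL = 0.2 mL total → factor 0.2/0.1 = 2
Dilution factor through solution 2 = 10 × 2 = 20
[solution 2] = 1.20 μg/mL / 20 = 0.06000 μg/mL = 60.0 ng/mL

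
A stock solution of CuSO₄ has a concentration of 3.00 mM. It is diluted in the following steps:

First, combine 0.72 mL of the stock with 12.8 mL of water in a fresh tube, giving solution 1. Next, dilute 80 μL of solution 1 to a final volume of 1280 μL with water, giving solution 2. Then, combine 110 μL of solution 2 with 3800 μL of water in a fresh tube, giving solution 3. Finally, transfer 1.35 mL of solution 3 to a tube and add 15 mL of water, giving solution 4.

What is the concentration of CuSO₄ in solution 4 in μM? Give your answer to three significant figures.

Step 1: 0.72 mL + 12.8 mL = 13.52 mL total → factor 13.52/0.72 = 18.778
Step 2: 80 μL brought to 1280 μL → factor 1280/80 = 16
Step 3: 110 μL + 3800 μL = 3910 μL total → factor 3910/110 = 35.545
Step 4: 1.35 mL + 15 mL = 16.35 mL total → factor 16.35/1.35 = 12.111
Overall dilution factor = 18.778 × 16 × 35.545 × 12.111 = 1.2934 × 10^5
Final = 3.00 mM / 1.2934 × 10^5 = 2.319 × 10^-5 mM = 0.0232 μM

0.0232 μM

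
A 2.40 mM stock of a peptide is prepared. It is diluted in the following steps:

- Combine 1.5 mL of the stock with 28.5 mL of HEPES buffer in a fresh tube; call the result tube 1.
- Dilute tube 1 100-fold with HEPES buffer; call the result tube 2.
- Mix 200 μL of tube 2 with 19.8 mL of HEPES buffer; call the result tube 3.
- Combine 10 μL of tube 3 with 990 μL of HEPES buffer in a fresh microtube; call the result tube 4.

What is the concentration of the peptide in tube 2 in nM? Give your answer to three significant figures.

1.20 × 10^3 nM

Step 1: 1.5 mL + 28.5 mL = 30 mL total → factor 30/1.5 = 20
Step 2: 100-fold → factor 100
Dilution factor through tube 2 = 20 × 100 = 2000
[tube 2] = 2.40 mM / 2000 = 0.001200 mM = 1.20 × 10^3 nM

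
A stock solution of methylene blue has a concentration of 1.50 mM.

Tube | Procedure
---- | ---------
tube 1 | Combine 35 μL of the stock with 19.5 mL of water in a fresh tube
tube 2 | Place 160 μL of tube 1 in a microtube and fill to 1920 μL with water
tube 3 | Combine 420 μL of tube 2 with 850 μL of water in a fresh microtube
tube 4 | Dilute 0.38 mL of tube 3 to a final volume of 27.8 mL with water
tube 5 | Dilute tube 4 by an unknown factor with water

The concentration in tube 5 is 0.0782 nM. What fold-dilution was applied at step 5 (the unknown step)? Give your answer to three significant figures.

Step 1: 35 μL + 19.5 mL = 19535 μL total → factor 19535/35 = 558.14
Step 2: 160 μL brought to 1920 μL → factor 1920/160 = 12
Step 3: 420 μL + 850 μL = 1270 μL total → factor 1270/420 = 3.0238
Step 4: 0.38 mL brought to 27.8 mL → factor 27.8/0.38 = 73.158
Step 5: unknown factor x
Product of known-step factors = 1.4816 × 10^6
Overall factor = 1.50 mM / (0.0782 nM) = 1.9182 × 10^7
x = 1.9182 × 10^7 / 1.4816 × 10^6 = 12.9

12.9-fold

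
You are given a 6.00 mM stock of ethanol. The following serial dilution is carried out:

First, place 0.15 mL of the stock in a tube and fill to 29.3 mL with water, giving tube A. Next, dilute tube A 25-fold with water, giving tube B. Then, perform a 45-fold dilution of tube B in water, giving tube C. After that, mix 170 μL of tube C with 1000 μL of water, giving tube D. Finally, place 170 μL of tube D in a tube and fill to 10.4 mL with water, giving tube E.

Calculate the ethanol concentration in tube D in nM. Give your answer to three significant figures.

Step 1: 0.15 mL brought to 29.3 mL → factor 29.3/0.15 = 195.33
Step 2: 25-fold → factor 25
Step 3: 45-fold → factor 45
Step 4: 170 μL + 1000 μL = 1170 μL total → factor 1170/170 = 6.8824
Dilution factor through tube D = 195.33 × 25 × 45 × 6.8824 = 1.5124 × 10^6
[tube D] = 6.00 mM / 1.5124 × 10^6 = 3.967 × 10^-6 mM = 3.97 nM

3.97 nM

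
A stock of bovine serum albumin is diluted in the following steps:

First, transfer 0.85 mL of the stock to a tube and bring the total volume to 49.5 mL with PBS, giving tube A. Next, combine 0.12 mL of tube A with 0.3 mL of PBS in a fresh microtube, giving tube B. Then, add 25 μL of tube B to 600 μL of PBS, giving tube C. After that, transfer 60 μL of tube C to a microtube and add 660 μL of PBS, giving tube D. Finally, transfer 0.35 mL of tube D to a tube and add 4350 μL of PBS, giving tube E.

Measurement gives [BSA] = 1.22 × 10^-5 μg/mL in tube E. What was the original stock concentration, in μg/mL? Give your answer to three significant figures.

10.0 μg/mL

Step 1: 0.85 mL brought to 49.5 mL → factor 49.5/0.85 = 58.235
Step 2: 0.12 mL + 0.3 mL = 0.42 mL total → factor 0.42/0.12 = 3.5
Step 3: 25 μL + 600 μL = 625 μL total → factor 625/25 = 25
Step 4: 60 μL + 660 μL = 720 μL total → factor 720/60 = 12
Step 5: 0.35 mL + 4350 μL = 4.7 mL total → factor 4.7/0.35 = 13.429
Overall dilution factor = 58.235 × 3.5 × 25 × 12 × 13.429 = 8.2112 × 10^5
Stock = 1.22 × 10^-5 μg/mL × 8.2112 × 10^5 = 10.0 μg/mL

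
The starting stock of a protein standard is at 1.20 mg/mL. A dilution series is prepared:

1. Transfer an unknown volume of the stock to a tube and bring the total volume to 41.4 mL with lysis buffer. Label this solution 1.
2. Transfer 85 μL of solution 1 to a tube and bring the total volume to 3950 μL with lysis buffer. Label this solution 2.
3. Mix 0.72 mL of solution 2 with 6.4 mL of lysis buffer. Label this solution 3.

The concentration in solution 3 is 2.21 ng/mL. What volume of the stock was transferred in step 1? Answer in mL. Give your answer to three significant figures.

Step 1: v brought to 41.4 mL → factor = 41.4 mL/v
Step 2: 85 μL brought to 3950 μL → factor 3950/85 = 46.471
Step 3: 0.72 mL + 6.4 mL = 7.12 mL total → factor 7.12/0.72 = 9.8889
Product of known-step factors = 459.54
Overall factor = 1.20 mg/mL / (2.21 ng/mL) = 5.4299 × 10^5
Step-1 factor = 5.4299 × 10^5 / 459.54 = 1181.6
v = 41.4 mL / 1181.6 = 0.0350 mL

0.0350 mL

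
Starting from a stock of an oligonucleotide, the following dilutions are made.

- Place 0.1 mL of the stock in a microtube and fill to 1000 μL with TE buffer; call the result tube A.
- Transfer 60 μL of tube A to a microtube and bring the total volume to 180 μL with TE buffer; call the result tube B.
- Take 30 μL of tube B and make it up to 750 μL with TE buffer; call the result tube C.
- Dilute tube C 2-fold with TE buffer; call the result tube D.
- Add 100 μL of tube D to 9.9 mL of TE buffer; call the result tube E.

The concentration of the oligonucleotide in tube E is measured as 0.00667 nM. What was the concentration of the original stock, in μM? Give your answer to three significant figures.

1.00 μM

Step 1: 0.1 mL brought to 1000 μL → factor 1/0.1 = 10
Step 2: 60 μL brought to 180 μL → factor 180/60 = 3
Step 3: 30 μL brought to 750 μL → factor 750/30 = 25
Step 4: 2-fold → factor 2
Step 5: 100 μL + 9.9 mL = 10000 μL total → factor 10000/100 = 100
Overall dilution factor = 10 × 3 × 25 × 2 × 100 = 1.5 × 10^5
Stock = 0.00667 nM × 1.5 × 10^5 = 1000 nM = 1.00 μM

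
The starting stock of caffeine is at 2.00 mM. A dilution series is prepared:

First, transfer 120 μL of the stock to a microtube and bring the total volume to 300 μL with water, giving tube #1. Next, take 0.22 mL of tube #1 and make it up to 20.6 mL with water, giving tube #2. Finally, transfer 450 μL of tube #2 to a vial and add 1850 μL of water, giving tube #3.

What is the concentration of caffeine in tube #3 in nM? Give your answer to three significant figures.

1.67 × 10^3 nM

Step 1: 120 μL brought to 300 μL → factor 300/120 = 2.5
Step 2: 0.22 mL brought to 20.6 mL → factor 20.6/0.22 = 93.636
Step 3: 450 μL + 1850 μL = 2300 μL total → factor 2300/450 = 5.1111
Overall dilution factor = 2.5 × 93.636 × 5.1111 = 1196.5
Final = 2.00 mM / 1196.5 = 0.001672 mM = 1.67 × 10^3 nM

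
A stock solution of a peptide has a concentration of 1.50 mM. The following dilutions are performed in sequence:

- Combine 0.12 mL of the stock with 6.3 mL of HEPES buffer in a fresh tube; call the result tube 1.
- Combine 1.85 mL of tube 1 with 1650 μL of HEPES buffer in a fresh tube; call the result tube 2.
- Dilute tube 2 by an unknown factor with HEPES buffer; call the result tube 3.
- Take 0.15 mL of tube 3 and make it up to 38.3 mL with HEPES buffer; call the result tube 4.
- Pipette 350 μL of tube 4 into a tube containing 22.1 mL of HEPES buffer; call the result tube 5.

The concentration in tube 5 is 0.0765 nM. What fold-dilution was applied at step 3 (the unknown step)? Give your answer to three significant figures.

Step 1: 0.12 mL + 6.3 mL = 6.42 mL total → factor 6.42/0.12 = 53.5
Step 2: 1.85 mL + 1650 μL = 3.5 mL total → factor 3.5/1.85 = 1.8919
Step 3: unknown factor x
Step 4: 0.15 mL brought to 38.3 mL → factor 38.3/0.15 = 255.33
Step 5: 350 μL + 22.1 mL = 22450 μL total → factor 22450/350 = 64.143
Product of known-step factors = 1.6577 × 10^6
Overall factor = 1.50 mM / (0.0765 nM) = 1.9608 × 10^7
x = 1.9608 × 10^7 / 1.6577 × 10^6 = 11.8

11.8-fold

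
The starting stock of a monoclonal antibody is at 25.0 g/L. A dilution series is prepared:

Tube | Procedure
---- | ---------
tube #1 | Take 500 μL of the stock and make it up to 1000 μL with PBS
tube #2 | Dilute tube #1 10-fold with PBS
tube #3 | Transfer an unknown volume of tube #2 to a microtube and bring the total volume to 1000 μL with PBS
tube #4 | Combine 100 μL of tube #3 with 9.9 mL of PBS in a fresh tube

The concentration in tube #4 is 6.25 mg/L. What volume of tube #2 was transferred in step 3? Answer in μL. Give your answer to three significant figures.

500 μL

Step 1: 500 μL brought to 1000 μL → factor 1000/500 = 2
Step 2: 10-fold → factor 10
Step 3: v brought to 1000 μL → factor = 1000 μL/v
Step 4: 100 μL + 9.9 mL = 10000 μL total → factor 10000/100 = 100
Product of known-step factors = 2000
Overall factor = 25.0 g/L / (6.25 mg/L) = 4000
Step-3 factor = 4000 / 2000 = 2
v = 1000 μL / 2 = 500 μL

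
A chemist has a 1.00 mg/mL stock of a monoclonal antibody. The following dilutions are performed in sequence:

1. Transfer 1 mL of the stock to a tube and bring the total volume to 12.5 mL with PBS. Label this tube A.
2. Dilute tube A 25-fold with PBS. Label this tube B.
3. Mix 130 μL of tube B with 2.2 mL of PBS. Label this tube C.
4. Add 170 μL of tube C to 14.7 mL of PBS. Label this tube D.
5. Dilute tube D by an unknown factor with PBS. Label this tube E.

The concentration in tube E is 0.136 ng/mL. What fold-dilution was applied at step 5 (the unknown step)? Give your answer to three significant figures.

15.0-fold

Step 1: 1 mL brought to 12.5 mL → factor 12.5/1 = 12.5
Step 2: 25-fold → factor 25
Step 3: 130 μL + 2.2 mL = 2330 μL total → factor 2330/130 = 17.923
Step 4: 170 μL + 14.7 mL = 14870 μL total → factor 14870/170 = 87.471
Step 5: unknown factor x
Product of known-step factors = 4.8992 × 10^5
Overall factor = 1.00 mg/mL / (0.136 ng/mL) = 7.3529 × 10^6
x = 7.3529 × 10^6 / 4.8992 × 10^5 = 15.0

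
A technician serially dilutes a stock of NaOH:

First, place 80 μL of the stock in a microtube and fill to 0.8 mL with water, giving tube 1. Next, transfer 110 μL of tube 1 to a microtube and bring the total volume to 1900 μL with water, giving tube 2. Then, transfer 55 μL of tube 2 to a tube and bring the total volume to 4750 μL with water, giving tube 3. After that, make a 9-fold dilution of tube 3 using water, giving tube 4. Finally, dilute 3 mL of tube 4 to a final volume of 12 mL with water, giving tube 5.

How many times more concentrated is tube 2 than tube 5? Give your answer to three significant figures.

Step 1: 80 μL brought to 0.8 mL → factor 800/80 = 10
Step 2: 110 μL brought to 1900 μL → factor 1900/110 = 17.273
Step 3: 55 μL brought to 4750 μL → factor 4750/55 = 86.364
Step 4: 9-fold → factor 9
Step 5: 3 mL brought to 12 mL → factor 12/3 = 4
Dilution factor to tube 2 = 172.73; to tube 5 = 5.3702 × 10^5
[tube 2]/[tube 5] = (factor to tube 5)/(factor to tube 2) = 5.3702 × 10^5/172.73 = 3.11 × 10^3

3.11 × 10^3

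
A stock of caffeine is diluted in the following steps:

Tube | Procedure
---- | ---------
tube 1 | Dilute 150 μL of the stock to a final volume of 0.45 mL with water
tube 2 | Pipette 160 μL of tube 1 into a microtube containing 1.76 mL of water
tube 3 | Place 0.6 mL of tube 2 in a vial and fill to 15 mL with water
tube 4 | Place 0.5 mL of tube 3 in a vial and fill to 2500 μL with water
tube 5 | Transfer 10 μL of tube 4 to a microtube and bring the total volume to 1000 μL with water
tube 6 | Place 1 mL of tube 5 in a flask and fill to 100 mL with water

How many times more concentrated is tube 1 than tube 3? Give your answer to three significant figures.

300

Step 1: 150 μL brought to 0.45 mL → factor 450/150 = 3
Step 2: 160 μL + 1.76 mL = 1920 μL total → factor 1920/160 = 12
Step 3: 0.6 mL brought to 15 mL → factor 15/0.6 = 25
Dilution factor to tube 1 = 3; to tube 3 = 900
[tube 1]/[tube 3] = (factor to tube 3)/(factor to tube 1) = 900/3 = 300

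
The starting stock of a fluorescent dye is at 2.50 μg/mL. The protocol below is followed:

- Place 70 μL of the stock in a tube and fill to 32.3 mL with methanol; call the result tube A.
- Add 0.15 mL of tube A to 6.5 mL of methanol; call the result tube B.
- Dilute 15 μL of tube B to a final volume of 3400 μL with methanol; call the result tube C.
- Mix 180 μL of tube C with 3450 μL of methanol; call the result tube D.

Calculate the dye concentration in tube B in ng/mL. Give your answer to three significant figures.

Step 1: 70 μL brought to 32.3 mL → factor 32300/70 = 461.43
Step 2: 0.15 mL + 6.5 mL = 6.65 mL total → factor 6.65/0.15 = 44.333
Dilution factor through tube B = 461.43 × 44.333 = 20457
[tube B] = 2.50 μg/mL / 20457 = 0.0001222 μg/mL = 0.122 ng/mL

0.122 ng/mL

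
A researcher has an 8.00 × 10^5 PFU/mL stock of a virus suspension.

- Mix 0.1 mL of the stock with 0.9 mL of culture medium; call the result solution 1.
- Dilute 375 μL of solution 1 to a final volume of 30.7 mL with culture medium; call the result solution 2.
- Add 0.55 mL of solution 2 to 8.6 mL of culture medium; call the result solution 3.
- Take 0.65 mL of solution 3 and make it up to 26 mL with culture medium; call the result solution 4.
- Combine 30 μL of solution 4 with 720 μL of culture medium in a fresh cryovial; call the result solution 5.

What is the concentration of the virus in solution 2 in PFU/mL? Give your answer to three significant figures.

Step 1: 0.1 mL + 0.9 mL = 1 mL total → factor 1/0.1 = 10
Step 2: 375 μL brought to 30.7 mL → factor 30700/375 = 81.867
Dilution factor through solution 2 = 10 × 81.867 = 818.67
[solution 2] = 8.00 × 10^5 PFU/mL / 818.67 = 977 PFU/mL

977 PFU/mL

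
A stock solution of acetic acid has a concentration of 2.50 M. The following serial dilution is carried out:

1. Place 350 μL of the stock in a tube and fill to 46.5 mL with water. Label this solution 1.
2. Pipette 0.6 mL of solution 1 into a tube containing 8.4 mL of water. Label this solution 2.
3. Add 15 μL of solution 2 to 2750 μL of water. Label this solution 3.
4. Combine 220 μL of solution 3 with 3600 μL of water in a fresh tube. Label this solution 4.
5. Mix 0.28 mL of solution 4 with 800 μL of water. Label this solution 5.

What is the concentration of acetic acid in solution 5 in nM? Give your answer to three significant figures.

Step 1: 350 μL brought to 46.5 mL → factor 46500/350 = 132.86
Step 2: 0.6 mL + 8.4 mL = 9 mL total → factor 9/0.6 = 15
Step 3: 15 μL + 2750 μL = 2765 μL total → factor 2765/15 = 184.33
Step 4: 220 μL + 3600 μL = 3820 μL total → factor 3820/220 = 17.364
Step 5: 0.28 mL + 800 μL = 1.08 mL total → factor 1.08/0.28 = 3.8571
Overall dilution factor = 132.86 × 15 × 184.33 × 17.364 × 3.8571 = 2.4603 × 10^7
Final = 2.50 M / 2.4603 × 10^7 = 1.016 × 10^-7 M = 102 nM

102 nM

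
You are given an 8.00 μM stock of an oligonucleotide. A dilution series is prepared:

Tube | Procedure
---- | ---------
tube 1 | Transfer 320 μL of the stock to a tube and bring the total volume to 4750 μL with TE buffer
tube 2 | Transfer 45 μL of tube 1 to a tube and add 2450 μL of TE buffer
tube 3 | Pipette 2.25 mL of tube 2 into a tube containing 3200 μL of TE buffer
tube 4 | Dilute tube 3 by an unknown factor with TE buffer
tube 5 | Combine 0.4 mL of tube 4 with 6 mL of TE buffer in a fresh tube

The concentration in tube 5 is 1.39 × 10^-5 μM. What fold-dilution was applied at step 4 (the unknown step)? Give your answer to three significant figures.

18.0-fold

Step 1: 320 μL brought to 4750 μL → factor 4750/320 = 14.844
Step 2: 45 μL + 2450 μL = 2495 μL total → factor 2495/45 = 55.444
Step 3: 2.25 mL + 3200 μL = 5.45 mL total → factor 5.45/2.25 = 2.4222
Step 4: unknown factor x
Step 5: 0.4 mL + 6 mL = 6.4 mL total → factor 6.4/0.4 = 16
Product of known-step factors = 31896
Overall factor = 8.00 μM / (1.39 × 10^-5 μM) = 5.7554 × 10^5
x = 5.7554 × 10^5 / 31896 = 18.0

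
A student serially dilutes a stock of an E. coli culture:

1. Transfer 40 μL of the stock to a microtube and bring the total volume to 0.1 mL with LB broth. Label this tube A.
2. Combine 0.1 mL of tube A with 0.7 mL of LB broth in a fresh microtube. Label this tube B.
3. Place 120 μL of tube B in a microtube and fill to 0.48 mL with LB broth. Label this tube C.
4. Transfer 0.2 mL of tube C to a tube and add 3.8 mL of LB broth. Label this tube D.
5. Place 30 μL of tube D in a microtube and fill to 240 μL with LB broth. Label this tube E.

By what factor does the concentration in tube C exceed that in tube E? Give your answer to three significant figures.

160

Step 1: 40 μL brought to 0.1 mL → factor 100/40 = 2.5
Step 2: 0.1 mL + 0.7 mL = 0.8 mL total → factor 0.8/0.1 = 8
Step 3: 120 μL brought to 0.48 mL → factor 480/120 = 4
Step 4: 0.2 mL + 3.8 mL = 4 mL total → factor 4/0.2 = 20
Step 5: 30 μL brought to 240 μL → factor 240/30 = 8
Dilution factor to tube C = 80; to tube E = 12800
[tube C]/[tube E] = (factor to tube E)/(factor to tube C) = 12800/80 = 160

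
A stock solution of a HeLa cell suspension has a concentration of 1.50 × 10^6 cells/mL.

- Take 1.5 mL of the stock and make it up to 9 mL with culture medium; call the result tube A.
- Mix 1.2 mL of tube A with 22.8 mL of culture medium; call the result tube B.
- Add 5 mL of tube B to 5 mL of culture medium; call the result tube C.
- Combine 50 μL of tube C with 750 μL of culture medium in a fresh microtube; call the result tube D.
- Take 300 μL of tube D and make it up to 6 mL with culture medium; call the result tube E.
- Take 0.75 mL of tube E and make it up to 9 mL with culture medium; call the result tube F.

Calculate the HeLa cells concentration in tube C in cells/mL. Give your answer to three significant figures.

Step 1: 1.5 mL brought to 9 mL → factor 9/1.5 = 6
Step 2: 1.2 mL + 22.8 mL = 24 mL total → factor 24/1.2 = 20
Step 3: 5 mL + 5 mL = 10 mL total → factor 10/5 = 2
Dilution factor through tube C = 6 × 20 × 2 = 240
[tube C] = 1.50 × 10^6 cells/mL / 240 = 6.25 × 10^3 cells/mL

6.25 × 10^3 cells/mL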